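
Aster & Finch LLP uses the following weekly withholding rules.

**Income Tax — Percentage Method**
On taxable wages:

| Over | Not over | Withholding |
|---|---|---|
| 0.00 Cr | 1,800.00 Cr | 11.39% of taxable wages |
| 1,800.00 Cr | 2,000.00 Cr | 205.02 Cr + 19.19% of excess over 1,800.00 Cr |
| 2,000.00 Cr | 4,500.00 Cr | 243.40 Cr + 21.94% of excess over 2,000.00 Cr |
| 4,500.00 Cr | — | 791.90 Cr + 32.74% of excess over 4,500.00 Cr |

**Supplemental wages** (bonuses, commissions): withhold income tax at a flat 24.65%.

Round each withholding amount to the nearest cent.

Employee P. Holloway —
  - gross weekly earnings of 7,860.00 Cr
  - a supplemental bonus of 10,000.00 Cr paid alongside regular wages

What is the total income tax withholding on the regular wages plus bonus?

4,356.96 Cr

Income Tax: taxable = 7,860.00 Cr
  791.90 Cr + 32.74% × (7,860.00 Cr − 4,500.00 Cr) = 791.90 Cr + 32.74% × 3,360.00 Cr = 1,891.96 Cr
Supplemental (24.65% flat on bonus): 24.65% × 10,000.00 Cr = 2,465.00 Cr
Total income tax: 1,891.96 Cr + 2,465.00 Cr = 4,356.96 Cr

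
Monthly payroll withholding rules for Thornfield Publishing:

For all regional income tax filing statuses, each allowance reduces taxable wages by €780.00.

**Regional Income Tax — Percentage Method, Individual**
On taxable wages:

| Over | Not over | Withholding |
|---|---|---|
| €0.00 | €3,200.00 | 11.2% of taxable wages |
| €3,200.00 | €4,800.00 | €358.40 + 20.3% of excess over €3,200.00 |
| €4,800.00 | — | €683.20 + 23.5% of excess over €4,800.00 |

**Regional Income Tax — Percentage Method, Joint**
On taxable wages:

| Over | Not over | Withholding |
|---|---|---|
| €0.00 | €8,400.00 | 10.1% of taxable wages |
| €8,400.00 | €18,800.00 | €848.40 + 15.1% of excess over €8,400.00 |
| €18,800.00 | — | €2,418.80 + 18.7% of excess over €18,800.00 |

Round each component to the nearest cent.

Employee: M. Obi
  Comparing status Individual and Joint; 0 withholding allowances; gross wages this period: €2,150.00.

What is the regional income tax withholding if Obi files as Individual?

€240.80

Regional Income Tax (Individual): taxable = €2,150.00
  11.2% × €2,150.00 = €240.80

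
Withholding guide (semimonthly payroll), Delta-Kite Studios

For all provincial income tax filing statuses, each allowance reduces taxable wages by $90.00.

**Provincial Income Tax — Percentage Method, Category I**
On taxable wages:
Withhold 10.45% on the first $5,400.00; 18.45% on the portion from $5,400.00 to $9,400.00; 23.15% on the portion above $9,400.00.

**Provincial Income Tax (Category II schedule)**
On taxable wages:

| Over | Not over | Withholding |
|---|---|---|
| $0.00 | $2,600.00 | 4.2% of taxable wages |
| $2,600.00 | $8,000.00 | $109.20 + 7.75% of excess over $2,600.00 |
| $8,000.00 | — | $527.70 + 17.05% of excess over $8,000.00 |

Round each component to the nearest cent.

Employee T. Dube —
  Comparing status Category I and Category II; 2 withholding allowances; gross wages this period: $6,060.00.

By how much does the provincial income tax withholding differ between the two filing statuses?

$289.46

Provincial Income Tax (Category I): taxable = $6,060.00 − 2×$90.00 = $5,880.00
  $564.30 + 18.45% × ($5,880.00 − $5,400.00) = $564.30 + 18.45% × $480.00 = $652.86
Provincial Income Tax (Category II): taxable = $6,060.00 − 2×$90.00 = $5,880.00
  $109.20 + 7.75% × ($5,880.00 − $2,600.00) = $109.20 + 7.75% × $3,280.00 = $363.40
Difference: |$652.86 − $363.40| = $289.46 (higher under Category I)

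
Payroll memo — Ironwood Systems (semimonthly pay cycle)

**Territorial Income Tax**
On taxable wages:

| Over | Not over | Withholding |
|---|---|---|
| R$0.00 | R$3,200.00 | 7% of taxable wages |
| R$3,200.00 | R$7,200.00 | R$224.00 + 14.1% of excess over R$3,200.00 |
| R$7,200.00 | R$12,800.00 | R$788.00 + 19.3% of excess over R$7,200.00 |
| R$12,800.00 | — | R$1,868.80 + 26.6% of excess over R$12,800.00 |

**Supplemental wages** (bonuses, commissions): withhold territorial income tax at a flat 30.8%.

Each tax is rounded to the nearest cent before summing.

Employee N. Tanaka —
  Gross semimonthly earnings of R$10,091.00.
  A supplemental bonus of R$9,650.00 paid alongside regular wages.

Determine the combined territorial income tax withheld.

Territorial Income Tax: taxable = R$10,091.00
  R$788.00 + 19.3% × (R$10,091.00 − R$7,200.00) = R$788.00 + 19.3% × R$2,891.00 = R$1,345.96
Supplemental (30.8% flat on bonus): 30.8% × R$9,650.00 = R$2,972.20
Total territorial income tax: R$1,345.96 + R$2,972.20 = R$4,318.16

R$4,318.16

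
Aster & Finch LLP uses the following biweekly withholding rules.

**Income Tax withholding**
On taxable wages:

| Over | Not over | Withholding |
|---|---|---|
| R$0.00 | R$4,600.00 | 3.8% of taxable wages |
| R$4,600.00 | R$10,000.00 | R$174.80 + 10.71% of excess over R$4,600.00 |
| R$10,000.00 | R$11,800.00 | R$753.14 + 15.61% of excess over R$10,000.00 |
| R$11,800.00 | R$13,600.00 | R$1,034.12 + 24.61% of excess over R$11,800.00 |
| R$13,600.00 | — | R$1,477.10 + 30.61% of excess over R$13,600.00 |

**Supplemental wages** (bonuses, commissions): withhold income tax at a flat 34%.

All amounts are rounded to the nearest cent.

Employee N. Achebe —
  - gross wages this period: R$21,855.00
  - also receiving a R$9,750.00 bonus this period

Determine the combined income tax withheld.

Income Tax: taxable = R$21,855.00
  R$1,477.10 + 30.61% × (R$21,855.00 − R$13,600.00) = R$1,477.10 + 30.61% × R$8,255.00 = R$4,003.96
Supplemental (34% flat on bonus): 34% × R$9,750.00 = R$3,315.00
Total income tax: R$4,003.96 + R$3,315.00 = R$7,318.96

R$7,318.96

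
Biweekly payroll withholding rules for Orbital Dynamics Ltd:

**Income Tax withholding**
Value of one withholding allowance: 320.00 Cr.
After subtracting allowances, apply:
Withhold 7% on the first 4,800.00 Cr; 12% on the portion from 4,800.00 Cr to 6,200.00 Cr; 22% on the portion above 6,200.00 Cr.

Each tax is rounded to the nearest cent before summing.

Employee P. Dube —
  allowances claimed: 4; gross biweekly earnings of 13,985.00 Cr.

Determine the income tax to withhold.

1,935.10 Cr

Income Tax: taxable = 13,985.00 Cr − 4×320.00 Cr = 12,705.00 Cr
  504.00 Cr + 22% × (12,705.00 Cr − 6,200.00 Cr) = 504.00 Cr + 22% × 6,505.00 Cr = 1,935.10 Cr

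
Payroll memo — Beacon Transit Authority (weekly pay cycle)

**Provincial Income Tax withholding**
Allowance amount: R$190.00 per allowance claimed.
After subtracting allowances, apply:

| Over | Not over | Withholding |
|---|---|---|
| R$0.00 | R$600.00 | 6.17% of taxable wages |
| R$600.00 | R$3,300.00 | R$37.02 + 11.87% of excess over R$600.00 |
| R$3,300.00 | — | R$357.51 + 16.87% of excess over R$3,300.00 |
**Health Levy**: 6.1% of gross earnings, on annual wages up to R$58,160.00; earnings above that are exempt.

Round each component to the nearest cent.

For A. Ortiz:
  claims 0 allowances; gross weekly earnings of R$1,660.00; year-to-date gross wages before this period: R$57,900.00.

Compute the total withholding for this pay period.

R$178.70

Provincial Income Tax: taxable = R$1,660.00
  R$37.02 + 11.87% × (R$1,660.00 − R$600.00) = R$37.02 + 11.87% × R$1,060.00 = R$162.84
Health Levy: cap R$58,160.00 − YTD R$57,900.00 = R$260.00 subject; 6.1% × R$260.00 = R$15.86
Total: R$162.84 + R$15.86 = R$178.70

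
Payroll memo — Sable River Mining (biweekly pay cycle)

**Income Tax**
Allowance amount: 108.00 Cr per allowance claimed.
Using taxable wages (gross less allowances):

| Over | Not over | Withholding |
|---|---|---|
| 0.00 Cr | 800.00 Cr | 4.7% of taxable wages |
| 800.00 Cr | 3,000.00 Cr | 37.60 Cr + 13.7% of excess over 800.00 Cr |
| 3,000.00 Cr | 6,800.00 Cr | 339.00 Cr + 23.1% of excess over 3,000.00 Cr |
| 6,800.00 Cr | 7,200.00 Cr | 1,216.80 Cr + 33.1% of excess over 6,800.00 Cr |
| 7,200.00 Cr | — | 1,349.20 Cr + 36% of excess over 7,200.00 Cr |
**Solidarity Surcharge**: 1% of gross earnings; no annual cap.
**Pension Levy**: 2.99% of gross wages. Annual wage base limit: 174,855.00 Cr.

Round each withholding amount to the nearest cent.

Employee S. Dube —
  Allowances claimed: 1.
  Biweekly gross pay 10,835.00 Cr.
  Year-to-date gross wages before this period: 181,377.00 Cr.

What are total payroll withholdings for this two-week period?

Income Tax: taxable = 10,835.00 Cr − 1×108.00 Cr = 10,727.00 Cr
  1,349.20 Cr + 36% × (10,727.00 Cr − 7,200.00 Cr) = 1,349.20 Cr + 36% × 3,527.00 Cr = 2,618.92 Cr
Solidarity Surcharge: 1% × 10,835.00 Cr = 108.35 Cr
Pension Levy: YTD 181,377.00 Cr ≥ cap 174,855.00 Cr → 0.00 Cr
Total: 2,618.92 Cr + 108.35 Cr + 0.00 Cr = 2,727.27 Cr

2,727.27 Cr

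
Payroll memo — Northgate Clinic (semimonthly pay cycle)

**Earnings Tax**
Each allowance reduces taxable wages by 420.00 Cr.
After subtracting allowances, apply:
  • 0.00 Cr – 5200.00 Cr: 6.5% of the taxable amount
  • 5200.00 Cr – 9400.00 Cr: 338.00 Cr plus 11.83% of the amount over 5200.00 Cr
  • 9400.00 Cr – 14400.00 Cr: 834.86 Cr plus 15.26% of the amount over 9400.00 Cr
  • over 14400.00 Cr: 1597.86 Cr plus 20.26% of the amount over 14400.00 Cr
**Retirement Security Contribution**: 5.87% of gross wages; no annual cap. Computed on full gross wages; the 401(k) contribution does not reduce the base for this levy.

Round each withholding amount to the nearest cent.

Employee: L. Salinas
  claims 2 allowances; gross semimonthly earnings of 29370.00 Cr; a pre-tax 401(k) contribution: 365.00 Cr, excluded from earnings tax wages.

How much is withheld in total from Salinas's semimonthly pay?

6110.67 Cr

Earnings Tax: taxable = 29370.00 Cr − 365.00 Cr − 2×420.00 Cr = 28165.00 Cr
  1597.86 Cr + 20.26% × (28165.00 Cr − 14400.00 Cr) = 1597.86 Cr + 20.26% × 13765.00 Cr = 4386.65 Cr
Retirement Security Contribution: 5.87% × 29370.00 Cr = 1724.02 Cr
Total: 4386.65 Cr + 1724.02 Cr = 6110.67 Cr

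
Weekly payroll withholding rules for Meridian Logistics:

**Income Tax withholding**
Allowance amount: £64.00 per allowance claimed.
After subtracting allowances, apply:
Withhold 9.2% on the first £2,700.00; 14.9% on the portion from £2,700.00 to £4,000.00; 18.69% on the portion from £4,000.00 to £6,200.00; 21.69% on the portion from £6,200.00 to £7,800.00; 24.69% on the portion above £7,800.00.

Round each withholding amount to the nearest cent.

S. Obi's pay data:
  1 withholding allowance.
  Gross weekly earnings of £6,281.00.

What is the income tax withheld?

Income Tax: taxable = £6,281.00 − 1×£64.00 = £6,217.00
  £853.28 + 21.69% × (£6,217.00 − £6,200.00) = £853.28 + 21.69% × £17.00 = £856.97

£856.97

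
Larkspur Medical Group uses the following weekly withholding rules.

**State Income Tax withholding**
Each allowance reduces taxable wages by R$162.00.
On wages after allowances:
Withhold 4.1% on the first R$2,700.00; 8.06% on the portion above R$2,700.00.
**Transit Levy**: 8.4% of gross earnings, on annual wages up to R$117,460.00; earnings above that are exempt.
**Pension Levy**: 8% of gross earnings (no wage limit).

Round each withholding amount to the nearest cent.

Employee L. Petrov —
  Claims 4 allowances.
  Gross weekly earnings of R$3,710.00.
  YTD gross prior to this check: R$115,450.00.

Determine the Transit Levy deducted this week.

Transit Levy: cap R$117,460.00 − YTD R$115,450.00 = R$2,010.00 subject; 8.4% × R$2,010.00 = R$168.84

R$168.84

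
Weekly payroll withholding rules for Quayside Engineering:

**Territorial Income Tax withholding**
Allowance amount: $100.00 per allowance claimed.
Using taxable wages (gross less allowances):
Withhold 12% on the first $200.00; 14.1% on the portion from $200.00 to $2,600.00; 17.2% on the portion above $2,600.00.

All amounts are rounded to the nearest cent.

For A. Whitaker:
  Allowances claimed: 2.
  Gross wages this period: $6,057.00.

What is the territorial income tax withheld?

Territorial Income Tax: taxable = $6,057.00 − 2×$100.00 = $5,857.00
  $362.40 + 17.2% × ($5,857.00 − $2,600.00) = $362.40 + 17.2% × $3,257.00 = $922.60

$922.60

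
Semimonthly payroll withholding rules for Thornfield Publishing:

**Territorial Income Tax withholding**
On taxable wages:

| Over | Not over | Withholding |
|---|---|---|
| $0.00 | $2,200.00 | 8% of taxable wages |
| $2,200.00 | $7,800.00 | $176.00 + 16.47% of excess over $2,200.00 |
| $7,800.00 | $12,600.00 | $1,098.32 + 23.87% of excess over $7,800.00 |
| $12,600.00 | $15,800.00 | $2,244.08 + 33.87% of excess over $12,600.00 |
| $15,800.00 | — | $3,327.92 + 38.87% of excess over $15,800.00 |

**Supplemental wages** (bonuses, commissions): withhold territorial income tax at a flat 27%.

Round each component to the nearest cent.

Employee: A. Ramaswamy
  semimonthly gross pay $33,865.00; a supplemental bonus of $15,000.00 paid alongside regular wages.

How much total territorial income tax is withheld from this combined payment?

$14,399.79

Territorial Income Tax: taxable = $33,865.00
  $3,327.92 + 38.87% × ($33,865.00 − $15,800.00) = $3,327.92 + 38.87% × $18,065.00 = $10,349.79
Supplemental (27% flat on bonus): 27% × $15,000.00 = $4,050.00
Total territorial income tax: $10,349.79 + $4,050.00 = $14,399.79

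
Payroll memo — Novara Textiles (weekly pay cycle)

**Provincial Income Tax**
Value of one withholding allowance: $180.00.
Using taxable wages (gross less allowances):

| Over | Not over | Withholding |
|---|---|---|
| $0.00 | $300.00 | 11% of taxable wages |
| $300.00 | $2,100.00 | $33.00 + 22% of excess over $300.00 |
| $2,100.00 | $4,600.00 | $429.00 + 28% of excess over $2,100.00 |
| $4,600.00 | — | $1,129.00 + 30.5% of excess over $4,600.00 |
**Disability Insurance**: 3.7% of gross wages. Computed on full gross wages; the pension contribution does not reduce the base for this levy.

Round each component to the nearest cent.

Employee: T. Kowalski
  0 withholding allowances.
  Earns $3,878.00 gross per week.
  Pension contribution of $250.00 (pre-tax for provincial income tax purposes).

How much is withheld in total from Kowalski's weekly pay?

$1,000.33

Provincial Income Tax: taxable = $3,878.00 − $250.00 = $3,628.00
  $429.00 + 28% × ($3,628.00 − $2,100.00) = $429.00 + 28% × $1,528.00 = $856.84
Disability Insurance: 3.7% × $3,878.00 = $143.49
Total: $856.84 + $143.49 = $1,000.33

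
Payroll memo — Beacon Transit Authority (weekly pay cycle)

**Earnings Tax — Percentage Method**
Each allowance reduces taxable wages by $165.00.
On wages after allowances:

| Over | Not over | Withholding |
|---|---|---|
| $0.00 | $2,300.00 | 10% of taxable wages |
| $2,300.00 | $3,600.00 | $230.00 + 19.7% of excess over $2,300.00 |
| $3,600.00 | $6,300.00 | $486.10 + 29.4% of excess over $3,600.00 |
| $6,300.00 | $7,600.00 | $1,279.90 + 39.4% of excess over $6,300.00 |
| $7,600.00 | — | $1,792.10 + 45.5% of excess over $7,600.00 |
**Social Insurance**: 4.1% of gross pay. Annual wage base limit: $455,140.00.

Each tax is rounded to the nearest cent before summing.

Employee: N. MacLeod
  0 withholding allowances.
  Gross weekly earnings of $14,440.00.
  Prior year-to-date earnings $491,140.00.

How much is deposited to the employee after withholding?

$9,535.70

Earnings Tax: taxable = $14,440.00
  $1,792.10 + 45.5% × ($14,440.00 − $7,600.00) = $1,792.10 + 45.5% × $6,840.00 = $4,904.30
Social Insurance: YTD $491,140.00 ≥ cap $455,140.00 → $0.00
Total withheld: $4,904.30 + $0.00 = $4,904.30
Net pay: $14,440.00 − $4,904.30 = $9,535.70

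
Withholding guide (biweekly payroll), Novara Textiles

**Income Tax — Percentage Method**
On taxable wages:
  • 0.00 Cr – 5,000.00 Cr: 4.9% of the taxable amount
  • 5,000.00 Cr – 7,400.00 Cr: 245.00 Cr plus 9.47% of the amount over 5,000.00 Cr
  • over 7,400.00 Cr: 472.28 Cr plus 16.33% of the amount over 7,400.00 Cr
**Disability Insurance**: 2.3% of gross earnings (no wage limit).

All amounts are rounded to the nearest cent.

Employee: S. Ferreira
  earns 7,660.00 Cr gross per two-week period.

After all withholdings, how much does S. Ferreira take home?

6,969.08 Cr

Income Tax: taxable = 7,660.00 Cr
  472.28 Cr + 16.33% × (7,660.00 Cr − 7,400.00 Cr) = 472.28 Cr + 16.33% × 260.00 Cr = 514.74 Cr
Disability Insurance: 2.3% × 7,660.00 Cr = 176.18 Cr
Total withheld: 514.74 Cr + 176.18 Cr = 690.92 Cr
Net pay: 7,660.00 Cr − 690.92 Cr = 6,969.08 Cr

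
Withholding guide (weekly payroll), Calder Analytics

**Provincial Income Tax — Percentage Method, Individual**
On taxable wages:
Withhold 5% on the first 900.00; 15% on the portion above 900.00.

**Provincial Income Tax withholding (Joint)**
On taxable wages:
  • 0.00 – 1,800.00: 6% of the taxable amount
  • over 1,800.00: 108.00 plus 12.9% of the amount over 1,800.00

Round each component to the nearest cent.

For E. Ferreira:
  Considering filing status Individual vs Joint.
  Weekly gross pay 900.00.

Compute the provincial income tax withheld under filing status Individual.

Provincial Income Tax (Individual): taxable = 900.00
  5% × 900.00 = 45.00

45.00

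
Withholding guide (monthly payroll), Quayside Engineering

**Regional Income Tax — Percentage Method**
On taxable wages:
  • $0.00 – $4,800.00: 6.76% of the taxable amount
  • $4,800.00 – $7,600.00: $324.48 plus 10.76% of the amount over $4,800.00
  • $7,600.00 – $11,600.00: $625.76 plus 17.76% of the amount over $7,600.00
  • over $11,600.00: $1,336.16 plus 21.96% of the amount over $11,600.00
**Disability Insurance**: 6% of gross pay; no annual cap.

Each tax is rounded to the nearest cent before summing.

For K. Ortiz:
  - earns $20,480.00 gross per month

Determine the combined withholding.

$4,515.01

Regional Income Tax: taxable = $20,480.00
  $1,336.16 + 21.96% × ($20,480.00 − $11,600.00) = $1,336.16 + 21.96% × $8,880.00 = $3,286.21
Disability Insurance: 6% × $20,480.00 = $1,228.80
Total: $3,286.21 + $1,228.80 = $4,515.01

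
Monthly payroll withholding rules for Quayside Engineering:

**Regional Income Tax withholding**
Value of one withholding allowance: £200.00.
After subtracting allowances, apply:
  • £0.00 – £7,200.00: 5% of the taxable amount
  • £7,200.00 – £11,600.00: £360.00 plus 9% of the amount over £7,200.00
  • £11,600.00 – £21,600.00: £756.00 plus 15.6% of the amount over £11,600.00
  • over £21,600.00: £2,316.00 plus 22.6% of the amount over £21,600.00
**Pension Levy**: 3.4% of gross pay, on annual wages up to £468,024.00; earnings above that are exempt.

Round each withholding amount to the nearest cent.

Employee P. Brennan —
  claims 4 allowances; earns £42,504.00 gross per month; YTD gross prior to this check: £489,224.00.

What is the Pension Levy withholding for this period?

£0.00

Pension Levy: YTD £489,224.00 ≥ cap £468,024.00 → £0.00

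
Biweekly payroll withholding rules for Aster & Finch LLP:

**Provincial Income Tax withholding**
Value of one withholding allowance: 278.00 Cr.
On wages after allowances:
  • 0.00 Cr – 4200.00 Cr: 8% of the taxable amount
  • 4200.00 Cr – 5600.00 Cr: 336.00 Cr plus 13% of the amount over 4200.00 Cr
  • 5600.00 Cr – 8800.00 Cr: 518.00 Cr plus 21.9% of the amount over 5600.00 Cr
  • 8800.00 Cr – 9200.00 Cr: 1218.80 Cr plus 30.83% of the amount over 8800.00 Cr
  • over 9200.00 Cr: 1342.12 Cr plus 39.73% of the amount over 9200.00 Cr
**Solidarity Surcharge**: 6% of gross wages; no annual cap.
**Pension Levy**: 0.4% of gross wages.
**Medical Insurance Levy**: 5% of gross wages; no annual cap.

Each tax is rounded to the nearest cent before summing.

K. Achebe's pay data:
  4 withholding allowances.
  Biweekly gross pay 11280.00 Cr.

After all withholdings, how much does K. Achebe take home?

Provincial Income Tax: taxable = 11280.00 Cr − 4×278.00 Cr = 10168.00 Cr
  1342.12 Cr + 39.73% × (10168.00 Cr − 9200.00 Cr) = 1342.12 Cr + 39.73% × 968.00 Cr = 1726.71 Cr
Solidarity Surcharge: 6% × 11280.00 Cr = 676.80 Cr
Pension Levy: 0.4% × 11280.00 Cr = 45.12 Cr
Medical Insurance Levy: 5% × 11280.00 Cr = 564.00 Cr
Total withheld: 1726.71 Cr + 676.80 Cr + 45.12 Cr + 564.00 Cr = 3012.63 Cr
Net pay: 11280.00 Cr − 3012.63 Cr = 8267.37 Cr

8267.37 Cr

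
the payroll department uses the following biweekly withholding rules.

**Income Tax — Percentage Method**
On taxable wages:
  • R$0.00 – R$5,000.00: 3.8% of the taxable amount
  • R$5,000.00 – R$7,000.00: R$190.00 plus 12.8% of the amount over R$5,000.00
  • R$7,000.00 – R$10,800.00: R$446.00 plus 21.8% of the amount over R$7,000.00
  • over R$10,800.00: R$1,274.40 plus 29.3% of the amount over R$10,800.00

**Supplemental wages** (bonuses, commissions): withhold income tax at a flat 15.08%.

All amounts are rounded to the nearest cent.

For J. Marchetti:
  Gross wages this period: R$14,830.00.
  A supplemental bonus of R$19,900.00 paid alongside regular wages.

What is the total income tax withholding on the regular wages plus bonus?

Income Tax: taxable = R$14,830.00
  R$1,274.40 + 29.3% × (R$14,830.00 − R$10,800.00) = R$1,274.40 + 29.3% × R$4,030.00 = R$2,455.19
Supplemental (15.08% flat on bonus): 15.08% × R$19,900.00 = R$3,000.92
Total income tax: R$2,455.19 + R$3,000.92 = R$5,456.11

R$5,456.11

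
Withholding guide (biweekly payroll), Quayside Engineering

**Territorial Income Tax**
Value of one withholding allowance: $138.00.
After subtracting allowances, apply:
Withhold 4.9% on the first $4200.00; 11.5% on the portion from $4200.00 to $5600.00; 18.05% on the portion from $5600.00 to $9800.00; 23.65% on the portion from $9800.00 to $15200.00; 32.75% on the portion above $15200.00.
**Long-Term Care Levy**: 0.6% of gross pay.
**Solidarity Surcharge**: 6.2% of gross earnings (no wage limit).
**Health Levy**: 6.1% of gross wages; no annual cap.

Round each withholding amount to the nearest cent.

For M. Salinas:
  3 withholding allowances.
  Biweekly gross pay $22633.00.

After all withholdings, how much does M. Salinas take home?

$15012.62

Territorial Income Tax: taxable = $22633.00 − 3×$138.00 = $22219.00
  $2402.00 + 32.75% × ($22219.00 − $15200.00) = $2402.00 + 32.75% × $7019.00 = $4700.72
Long-Term Care Levy: 0.6% × $22633.00 = $135.80
Solidarity Surcharge: 6.2% × $22633.00 = $1403.25
Health Levy: 6.1% × $22633.00 = $1380.61
Total withheld: $4700.72 + $135.80 + $1403.25 + $1380.61 = $7620.38
Net pay: $22633.00 − $7620.38 = $15012.62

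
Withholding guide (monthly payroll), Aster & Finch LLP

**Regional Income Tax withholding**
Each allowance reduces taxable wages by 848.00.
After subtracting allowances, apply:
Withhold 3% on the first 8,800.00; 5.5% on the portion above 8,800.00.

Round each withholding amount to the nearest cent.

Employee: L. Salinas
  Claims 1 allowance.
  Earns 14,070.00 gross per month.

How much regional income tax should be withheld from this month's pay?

Regional Income Tax: taxable = 14,070.00 − 1×848.00 = 13,222.00
  264.00 + 5.5% × (13,222.00 − 8,800.00) = 264.00 + 5.5% × 4,422.00 = 507.21

507.21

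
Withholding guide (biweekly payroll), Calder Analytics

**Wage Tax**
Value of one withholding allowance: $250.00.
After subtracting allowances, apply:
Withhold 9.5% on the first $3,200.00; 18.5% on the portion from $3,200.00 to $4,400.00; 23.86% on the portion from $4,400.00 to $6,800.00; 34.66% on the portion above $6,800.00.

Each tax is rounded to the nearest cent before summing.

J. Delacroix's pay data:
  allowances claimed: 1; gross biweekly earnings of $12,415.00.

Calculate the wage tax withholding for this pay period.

Wage Tax: taxable = $12,415.00 − 1×$250.00 = $12,165.00
  $1,098.64 + 34.66% × ($12,165.00 − $6,800.00) = $1,098.64 + 34.66% × $5,365.00 = $2,958.15

$2,958.15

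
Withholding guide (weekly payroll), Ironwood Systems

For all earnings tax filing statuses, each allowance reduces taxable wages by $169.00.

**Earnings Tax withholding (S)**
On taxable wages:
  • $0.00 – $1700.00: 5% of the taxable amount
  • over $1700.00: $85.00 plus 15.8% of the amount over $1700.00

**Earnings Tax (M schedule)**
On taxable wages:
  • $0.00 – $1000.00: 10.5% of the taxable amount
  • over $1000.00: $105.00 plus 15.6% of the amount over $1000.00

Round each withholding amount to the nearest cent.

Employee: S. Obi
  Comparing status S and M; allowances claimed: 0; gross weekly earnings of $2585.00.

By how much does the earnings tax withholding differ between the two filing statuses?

Earnings Tax (S): taxable = $2585.00
  $85.00 + 15.8% × ($2585.00 − $1700.00) = $85.00 + 15.8% × $885.00 = $224.83
Earnings Tax (M): taxable = $2585.00
  $105.00 + 15.6% × ($2585.00 − $1000.00) = $105.00 + 15.6% × $1585.00 = $352.26
Difference: |$224.83 − $352.26| = $127.43 (higher under M)

$127.43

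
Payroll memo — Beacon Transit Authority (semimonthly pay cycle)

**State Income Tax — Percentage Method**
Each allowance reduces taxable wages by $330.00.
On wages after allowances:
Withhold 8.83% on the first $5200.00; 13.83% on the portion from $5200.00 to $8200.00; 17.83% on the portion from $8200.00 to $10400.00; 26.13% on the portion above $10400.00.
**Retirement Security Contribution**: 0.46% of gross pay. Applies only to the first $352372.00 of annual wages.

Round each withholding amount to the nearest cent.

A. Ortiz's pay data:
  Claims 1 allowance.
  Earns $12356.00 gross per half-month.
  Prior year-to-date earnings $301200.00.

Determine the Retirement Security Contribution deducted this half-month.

Retirement Security Contribution: 0.46% × $12356.00 = $56.84

$56.84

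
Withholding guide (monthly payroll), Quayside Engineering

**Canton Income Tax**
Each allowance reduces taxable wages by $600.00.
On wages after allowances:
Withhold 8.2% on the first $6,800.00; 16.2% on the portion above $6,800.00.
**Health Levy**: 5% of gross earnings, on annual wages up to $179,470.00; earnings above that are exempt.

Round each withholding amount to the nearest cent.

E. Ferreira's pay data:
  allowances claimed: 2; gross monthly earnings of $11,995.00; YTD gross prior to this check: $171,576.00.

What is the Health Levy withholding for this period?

$394.70

Health Levy: cap $179,470.00 − YTD $171,576.00 = $7,894.00 subject; 5% × $7,894.00 = $394.70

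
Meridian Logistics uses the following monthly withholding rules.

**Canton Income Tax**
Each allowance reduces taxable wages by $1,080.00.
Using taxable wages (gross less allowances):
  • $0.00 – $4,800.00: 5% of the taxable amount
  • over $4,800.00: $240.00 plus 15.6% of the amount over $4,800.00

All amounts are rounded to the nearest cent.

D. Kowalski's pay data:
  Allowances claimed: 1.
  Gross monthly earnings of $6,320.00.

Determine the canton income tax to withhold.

$308.64

Canton Income Tax: taxable = $6,320.00 − 1×$1,080.00 = $5,240.00
  $240.00 + 15.6% × ($5,240.00 − $4,800.00) = $240.00 + 15.6% × $440.00 = $308.64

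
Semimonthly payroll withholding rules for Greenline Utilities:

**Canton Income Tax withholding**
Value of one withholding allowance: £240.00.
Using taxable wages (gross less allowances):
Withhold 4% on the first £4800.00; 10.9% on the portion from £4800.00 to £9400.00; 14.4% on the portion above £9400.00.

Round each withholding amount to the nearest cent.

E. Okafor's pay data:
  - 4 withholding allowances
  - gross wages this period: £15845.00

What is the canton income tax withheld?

Canton Income Tax: taxable = £15845.00 − 4×£240.00 = £14885.00
  £693.40 + 14.4% × (£14885.00 − £9400.00) = £693.40 + 14.4% × £5485.00 = £1483.24

£1483.24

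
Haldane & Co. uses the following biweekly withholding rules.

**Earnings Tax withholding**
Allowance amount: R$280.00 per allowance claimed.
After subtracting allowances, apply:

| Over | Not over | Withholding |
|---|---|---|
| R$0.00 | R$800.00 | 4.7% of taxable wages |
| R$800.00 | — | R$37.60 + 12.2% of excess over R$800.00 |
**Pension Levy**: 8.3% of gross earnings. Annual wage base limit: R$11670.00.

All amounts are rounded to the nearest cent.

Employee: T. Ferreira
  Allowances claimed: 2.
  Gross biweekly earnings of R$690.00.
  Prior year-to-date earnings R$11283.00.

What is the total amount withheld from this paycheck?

R$38.23

Earnings Tax: taxable = R$690.00 − 2×R$280.00 = R$130.00
  4.7% × R$130.00 = R$6.11
Pension Levy: cap R$11670.00 − YTD R$11283.00 = R$387.00 subject; 8.3% × R$387.00 = R$32.12
Total: R$6.11 + R$32.12 = R$38.23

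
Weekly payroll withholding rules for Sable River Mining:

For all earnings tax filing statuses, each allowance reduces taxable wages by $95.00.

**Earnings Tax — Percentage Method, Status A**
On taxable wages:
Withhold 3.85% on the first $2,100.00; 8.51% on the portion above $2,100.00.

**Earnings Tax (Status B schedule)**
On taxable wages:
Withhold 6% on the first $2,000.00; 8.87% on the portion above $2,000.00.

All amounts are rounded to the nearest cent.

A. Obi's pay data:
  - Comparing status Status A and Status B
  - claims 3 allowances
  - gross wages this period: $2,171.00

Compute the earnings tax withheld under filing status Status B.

$113.16

Earnings Tax (Status B): taxable = $2,171.00 − 3×$95.00 = $1,886.00
  6% × $1,886.00 = $113.16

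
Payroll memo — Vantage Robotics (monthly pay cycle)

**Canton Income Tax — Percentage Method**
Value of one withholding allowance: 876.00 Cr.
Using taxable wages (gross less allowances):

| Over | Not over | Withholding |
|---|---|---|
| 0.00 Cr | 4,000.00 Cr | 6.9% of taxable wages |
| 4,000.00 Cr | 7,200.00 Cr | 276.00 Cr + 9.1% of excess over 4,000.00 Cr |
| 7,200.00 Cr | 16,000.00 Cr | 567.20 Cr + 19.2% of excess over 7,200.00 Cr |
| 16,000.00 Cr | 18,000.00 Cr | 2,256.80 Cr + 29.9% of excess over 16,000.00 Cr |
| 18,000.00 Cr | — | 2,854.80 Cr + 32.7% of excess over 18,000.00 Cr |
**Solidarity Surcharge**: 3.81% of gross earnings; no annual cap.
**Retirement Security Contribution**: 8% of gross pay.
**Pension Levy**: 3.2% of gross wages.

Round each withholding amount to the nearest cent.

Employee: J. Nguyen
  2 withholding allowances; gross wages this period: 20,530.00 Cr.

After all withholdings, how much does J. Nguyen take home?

Canton Income Tax: taxable = 20,530.00 Cr − 2×876.00 Cr = 18,778.00 Cr
  2,854.80 Cr + 32.7% × (18,778.00 Cr − 18,000.00 Cr) = 2,854.80 Cr + 32.7% × 778.00 Cr = 3,109.21 Cr
Solidarity Surcharge: 3.81% × 20,530.00 Cr = 782.19 Cr
Retirement Security Contribution: 8% × 20,530.00 Cr = 1,642.40 Cr
Pension Levy: 3.2% × 20,530.00 Cr = 656.96 Cr
Total withheld: 3,109.21 Cr + 782.19 Cr + 1,642.40 Cr + 656.96 Cr = 6,190.76 Cr
Net pay: 20,530.00 Cr − 6,190.76 Cr = 14,339.24 Cr

14,339.24 Cr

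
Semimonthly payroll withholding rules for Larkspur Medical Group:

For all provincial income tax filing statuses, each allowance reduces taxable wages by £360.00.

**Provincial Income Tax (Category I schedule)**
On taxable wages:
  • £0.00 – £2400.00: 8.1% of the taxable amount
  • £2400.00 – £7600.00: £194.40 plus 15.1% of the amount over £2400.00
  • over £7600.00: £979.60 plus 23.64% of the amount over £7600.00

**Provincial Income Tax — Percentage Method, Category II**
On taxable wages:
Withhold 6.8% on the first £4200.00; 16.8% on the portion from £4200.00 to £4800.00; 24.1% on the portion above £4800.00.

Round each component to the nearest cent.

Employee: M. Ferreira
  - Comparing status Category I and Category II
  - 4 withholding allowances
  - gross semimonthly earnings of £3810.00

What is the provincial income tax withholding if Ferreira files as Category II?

Provincial Income Tax (Category II): taxable = £3810.00 − 4×£360.00 = £2370.00
  6.8% × £2370.00 = £161.16

£161.16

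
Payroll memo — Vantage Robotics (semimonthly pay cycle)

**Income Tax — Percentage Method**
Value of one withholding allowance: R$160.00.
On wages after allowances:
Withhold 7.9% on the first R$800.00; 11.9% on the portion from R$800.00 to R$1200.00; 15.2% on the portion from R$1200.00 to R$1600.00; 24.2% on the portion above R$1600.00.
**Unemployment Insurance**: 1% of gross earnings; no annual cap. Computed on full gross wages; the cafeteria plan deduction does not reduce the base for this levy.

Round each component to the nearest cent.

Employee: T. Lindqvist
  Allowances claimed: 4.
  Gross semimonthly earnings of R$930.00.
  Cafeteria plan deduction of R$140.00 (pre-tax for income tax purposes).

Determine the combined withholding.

R$21.15

Income Tax: taxable = R$930.00 − R$140.00 − 4×R$160.00 = R$150.00
  7.9% × R$150.00 = R$11.85
Unemployment Insurance: 1% × R$930.00 = R$9.30
Total: R$11.85 + R$9.30 = R$21.15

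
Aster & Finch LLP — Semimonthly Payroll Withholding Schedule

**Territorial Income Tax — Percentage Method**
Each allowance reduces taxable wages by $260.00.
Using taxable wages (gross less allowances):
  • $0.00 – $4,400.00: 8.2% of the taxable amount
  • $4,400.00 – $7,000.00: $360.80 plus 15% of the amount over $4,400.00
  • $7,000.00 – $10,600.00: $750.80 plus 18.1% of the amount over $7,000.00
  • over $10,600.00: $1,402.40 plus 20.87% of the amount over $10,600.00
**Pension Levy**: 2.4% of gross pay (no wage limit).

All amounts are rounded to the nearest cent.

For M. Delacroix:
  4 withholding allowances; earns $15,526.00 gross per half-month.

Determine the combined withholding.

$2,586.03

Territorial Income Tax: taxable = $15,526.00 − 4×$260.00 = $14,486.00
  $1,402.40 + 20.87% × ($14,486.00 − $10,600.00) = $1,402.40 + 20.87% × $3,886.00 = $2,213.41
Pension Levy: 2.4% × $15,526.00 = $372.62
Total: $2,213.41 + $372.62 = $2,586.03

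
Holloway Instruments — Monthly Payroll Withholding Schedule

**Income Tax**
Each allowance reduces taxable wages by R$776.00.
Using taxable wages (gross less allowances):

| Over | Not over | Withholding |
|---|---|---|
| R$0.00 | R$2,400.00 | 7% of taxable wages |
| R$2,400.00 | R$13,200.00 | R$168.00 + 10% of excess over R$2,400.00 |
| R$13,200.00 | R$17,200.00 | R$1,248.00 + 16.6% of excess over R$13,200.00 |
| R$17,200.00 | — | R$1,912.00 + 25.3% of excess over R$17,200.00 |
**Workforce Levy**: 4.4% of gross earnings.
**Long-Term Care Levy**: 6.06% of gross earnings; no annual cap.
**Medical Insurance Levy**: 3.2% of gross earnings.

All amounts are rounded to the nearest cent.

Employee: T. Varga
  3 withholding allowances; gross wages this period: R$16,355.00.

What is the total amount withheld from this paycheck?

R$3,619.37

Income Tax: taxable = R$16,355.00 − 3×R$776.00 = R$14,027.00
  R$1,248.00 + 16.6% × (R$14,027.00 − R$13,200.00) = R$1,248.00 + 16.6% × R$827.00 = R$1,385.28
Workforce Levy: 4.4% × R$16,355.00 = R$719.62
Long-Term Care Levy: 6.06% × R$16,355.00 = R$991.11
Medical Insurance Levy: 3.2% × R$16,355.00 = R$523.36
Total: R$1,385.28 + R$719.62 + R$991.11 + R$523.36 = R$3,619.37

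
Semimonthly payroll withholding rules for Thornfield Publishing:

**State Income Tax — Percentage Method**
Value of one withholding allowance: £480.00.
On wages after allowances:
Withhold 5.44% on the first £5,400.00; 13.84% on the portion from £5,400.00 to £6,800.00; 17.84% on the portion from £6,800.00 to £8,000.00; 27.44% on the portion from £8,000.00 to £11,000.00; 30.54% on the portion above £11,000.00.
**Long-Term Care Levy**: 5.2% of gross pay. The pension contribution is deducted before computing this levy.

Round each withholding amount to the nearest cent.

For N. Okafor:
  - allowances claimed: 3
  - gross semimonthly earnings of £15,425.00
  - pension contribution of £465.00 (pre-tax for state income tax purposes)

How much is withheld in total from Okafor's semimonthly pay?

£3,072.33

State Income Tax: taxable = £15,425.00 − £465.00 − 3×£480.00 = £13,520.00
  £1,524.80 + 30.54% × (£13,520.00 − £11,000.00) = £1,524.80 + 30.54% × £2,520.00 = £2,294.41
Long-Term Care Levy: 5.2% × £14,960.00 = £777.92
Total: £2,294.41 + £777.92 = £3,072.33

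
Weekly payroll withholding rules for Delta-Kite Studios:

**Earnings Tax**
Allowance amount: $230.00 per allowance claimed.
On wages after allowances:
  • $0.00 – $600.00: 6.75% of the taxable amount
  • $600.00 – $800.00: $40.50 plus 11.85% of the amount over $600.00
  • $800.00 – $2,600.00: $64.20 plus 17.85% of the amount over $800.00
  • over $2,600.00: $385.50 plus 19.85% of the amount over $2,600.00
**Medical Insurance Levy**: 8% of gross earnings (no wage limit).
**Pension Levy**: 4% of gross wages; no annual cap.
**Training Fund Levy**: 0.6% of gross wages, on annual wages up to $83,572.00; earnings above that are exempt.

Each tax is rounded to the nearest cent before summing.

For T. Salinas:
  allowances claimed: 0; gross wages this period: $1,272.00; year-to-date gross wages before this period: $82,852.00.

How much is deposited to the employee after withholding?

Earnings Tax: taxable = $1,272.00
  $64.20 + 17.85% × ($1,272.00 − $800.00) = $64.20 + 17.85% × $472.00 = $148.45
Medical Insurance Levy: 8% × $1,272.00 = $101.76
Pension Levy: 4% × $1,272.00 = $50.88
Training Fund Levy: cap $83,572.00 − YTD $82,852.00 = $720.00 subject; 0.6% × $720.00 = $4.32
Total withheld: $148.45 + $101.76 + $50.88 + $4.32 = $305.41
Net pay: $1,272.00 − $305.41 = $966.59

$966.59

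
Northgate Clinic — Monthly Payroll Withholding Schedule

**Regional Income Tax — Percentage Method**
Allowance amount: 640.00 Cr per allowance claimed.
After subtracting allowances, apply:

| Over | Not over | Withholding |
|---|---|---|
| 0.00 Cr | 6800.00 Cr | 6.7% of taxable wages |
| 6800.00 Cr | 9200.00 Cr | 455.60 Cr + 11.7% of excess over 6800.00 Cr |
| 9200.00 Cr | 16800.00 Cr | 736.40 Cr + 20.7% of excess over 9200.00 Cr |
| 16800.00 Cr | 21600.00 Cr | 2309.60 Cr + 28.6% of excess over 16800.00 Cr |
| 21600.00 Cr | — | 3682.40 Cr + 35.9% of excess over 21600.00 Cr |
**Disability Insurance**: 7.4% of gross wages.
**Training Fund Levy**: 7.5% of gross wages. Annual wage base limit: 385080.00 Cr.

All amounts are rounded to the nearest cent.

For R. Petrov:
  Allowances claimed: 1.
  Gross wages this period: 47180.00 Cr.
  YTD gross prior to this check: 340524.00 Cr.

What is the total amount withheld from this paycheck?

Regional Income Tax: taxable = 47180.00 Cr − 1×640.00 Cr = 46540.00 Cr
  3682.40 Cr + 35.9% × (46540.00 Cr − 21600.00 Cr) = 3682.40 Cr + 35.9% × 24940.00 Cr = 12635.86 Cr
Disability Insurance: 7.4% × 47180.00 Cr = 3491.32 Cr
Training Fund Levy: cap 385080.00 Cr − YTD 340524.00 Cr = 44556.00 Cr subject; 7.5% × 44556.00 Cr = 3341.70 Cr
Total: 12635.86 Cr + 3491.32 Cr + 3341.70 Cr = 19468.88 Cr

19468.88 Cr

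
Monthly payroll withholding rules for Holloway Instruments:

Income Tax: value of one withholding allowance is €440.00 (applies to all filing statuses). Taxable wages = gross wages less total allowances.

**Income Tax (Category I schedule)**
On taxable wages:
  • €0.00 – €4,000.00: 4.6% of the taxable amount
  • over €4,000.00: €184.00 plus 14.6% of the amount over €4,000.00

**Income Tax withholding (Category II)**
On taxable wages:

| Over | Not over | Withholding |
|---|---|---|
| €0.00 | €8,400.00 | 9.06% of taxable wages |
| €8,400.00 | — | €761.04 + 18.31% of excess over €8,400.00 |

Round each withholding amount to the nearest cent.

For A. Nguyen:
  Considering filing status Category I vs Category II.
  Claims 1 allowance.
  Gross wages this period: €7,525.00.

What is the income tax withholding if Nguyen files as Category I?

Income Tax (Category I): taxable = €7,525.00 − 1×€440.00 = €7,085.00
  €184.00 + 14.6% × (€7,085.00 − €4,000.00) = €184.00 + 14.6% × €3,085.00 = €634.41

€634.41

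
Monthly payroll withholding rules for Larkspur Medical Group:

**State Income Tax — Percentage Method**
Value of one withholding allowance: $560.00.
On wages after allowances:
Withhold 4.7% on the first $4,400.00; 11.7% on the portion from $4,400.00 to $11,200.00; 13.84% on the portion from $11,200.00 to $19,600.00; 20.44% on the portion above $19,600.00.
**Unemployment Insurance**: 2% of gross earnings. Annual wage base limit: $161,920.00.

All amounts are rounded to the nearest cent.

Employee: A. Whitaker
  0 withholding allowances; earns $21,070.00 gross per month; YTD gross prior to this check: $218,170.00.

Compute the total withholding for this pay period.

State Income Tax: taxable = $21,070.00
  $2,164.96 + 20.44% × ($21,070.00 − $19,600.00) = $2,164.96 + 20.44% × $1,470.00 = $2,465.43
Unemployment Insurance: YTD $218,170.00 ≥ cap $161,920.00 → $0.00
Total: $2,465.43 + $0.00 = $2,465.43

$2,465.43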